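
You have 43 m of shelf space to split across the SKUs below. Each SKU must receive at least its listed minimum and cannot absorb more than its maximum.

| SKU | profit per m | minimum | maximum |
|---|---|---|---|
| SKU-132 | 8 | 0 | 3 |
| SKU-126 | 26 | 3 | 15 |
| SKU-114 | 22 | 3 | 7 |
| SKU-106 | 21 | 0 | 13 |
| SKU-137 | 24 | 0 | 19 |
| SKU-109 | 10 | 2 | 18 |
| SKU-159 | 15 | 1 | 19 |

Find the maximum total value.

Meeting every minimum uses 0+3+3+0+0+2+1 = 9 m, leaving 34.
Highest profit per m first: SKU-126 26 > SKU-137 24 > SKU-114 22 > SKU-106 21 > SKU-159 15 > SKU-109 10 > SKU-132 8.
Give SKU-126 12 more to hit its cap of 15 — 22 left.
SKU-137: +19 to 19 (cap) — 3 left.
Only 3 left; SKU-114 takes them to reach 6.
Total = 26×15 + 22×6 + 24×19 + 10×2 + 15×1 = 1013.

1013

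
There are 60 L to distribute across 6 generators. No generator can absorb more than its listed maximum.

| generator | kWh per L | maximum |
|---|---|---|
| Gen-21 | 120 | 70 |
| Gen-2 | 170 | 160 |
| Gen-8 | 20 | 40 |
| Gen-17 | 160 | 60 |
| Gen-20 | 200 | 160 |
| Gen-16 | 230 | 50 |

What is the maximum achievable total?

13500

Order the generators by kWh per L: Gen-16 230 > Gen-20 200 > Gen-2 170 > Gen-17 160 > Gen-21 120 > Gen-8 20.
Gen-16: +50 to 50 (cap) → 10 left.
Only 10 left; Gen-20 takes them to reach 10.
Total = 200×10 + 230×50 = 13500.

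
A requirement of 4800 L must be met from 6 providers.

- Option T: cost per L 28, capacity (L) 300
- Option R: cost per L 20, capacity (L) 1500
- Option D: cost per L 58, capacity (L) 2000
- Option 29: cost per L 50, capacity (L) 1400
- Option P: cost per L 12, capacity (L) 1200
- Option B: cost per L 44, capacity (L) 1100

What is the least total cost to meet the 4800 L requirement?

Use providers in increasing cost order.
Option P (12): use full 1200 ; 3600 L to go.
Option R at 20: take all 1500 L ; 2100 still needed.
Take 300 from Option T at 28 ; need 1800 more.
Option B at 44: take all 1100 L ; 700 still needed.
Take 700 from Option 29 at 50 to finish.
Option D: unused.
Cost = 1200×12 + 1500×20 + 300×28 + 1100×44 + 700×50 = 136200.

136200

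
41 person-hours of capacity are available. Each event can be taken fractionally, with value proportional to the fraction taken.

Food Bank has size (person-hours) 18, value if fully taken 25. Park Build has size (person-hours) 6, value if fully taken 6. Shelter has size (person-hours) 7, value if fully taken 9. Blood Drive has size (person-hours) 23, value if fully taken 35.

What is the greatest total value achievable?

Rank by value-to-size ratio: Blood Drive 35/23≈1.52, Food Bank 25/18≈1.39, Shelter 9/7≈1.29, Park Build 6/6≈1.
Take all of Blood Drive (23 person-hours, value 35) ; 18 person-hours left.
Take all of Food Bank (18 person-hours, value 25) ; 0 person-hours left.
Total value = 60.

60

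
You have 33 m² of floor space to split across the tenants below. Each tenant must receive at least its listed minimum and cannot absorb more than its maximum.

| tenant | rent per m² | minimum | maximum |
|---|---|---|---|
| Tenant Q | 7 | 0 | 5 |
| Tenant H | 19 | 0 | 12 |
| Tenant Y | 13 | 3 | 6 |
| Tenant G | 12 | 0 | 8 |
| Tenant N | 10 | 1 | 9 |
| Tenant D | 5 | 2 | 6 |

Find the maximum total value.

462

Meeting every minimum uses 0+0+3+0+1+2 = 6 m², leaving 27.
Rank by rent per m²: Tenant H 19 > Tenant Y 13 > Tenant G 12 > Tenant N 10 > Tenant Q 7 > Tenant D 5.
Give Tenant H 12 more to hit its cap of 12 → 15 left.
Give Tenant Y 3 more to hit its cap of 6 → 12 left.
Tenant G: +8 to 8 (cap) → 4 left.
Tenant N: +4 (room for 8) → 5. Pool exhausted.
Total = 19×12 + 13×6 + 12×8 + 10×5 + 5×2 = 462.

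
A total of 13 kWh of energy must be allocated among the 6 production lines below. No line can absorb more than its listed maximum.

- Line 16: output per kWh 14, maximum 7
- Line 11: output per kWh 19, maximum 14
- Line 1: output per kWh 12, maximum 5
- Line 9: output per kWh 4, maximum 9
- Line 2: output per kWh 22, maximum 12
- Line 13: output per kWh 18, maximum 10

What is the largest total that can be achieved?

Highest output per kWh first: Line 2 22 > Line 11 19 > Line 13 18 > Line 16 14 > Line 1 12 > Line 9 4.
Give Line 2 12 to hit its cap of 12 ; 1 left.
Line 11: +1 (room for 14) → 1. Pool exhausted.
Total = 19×1 + 22×12 = 283.

283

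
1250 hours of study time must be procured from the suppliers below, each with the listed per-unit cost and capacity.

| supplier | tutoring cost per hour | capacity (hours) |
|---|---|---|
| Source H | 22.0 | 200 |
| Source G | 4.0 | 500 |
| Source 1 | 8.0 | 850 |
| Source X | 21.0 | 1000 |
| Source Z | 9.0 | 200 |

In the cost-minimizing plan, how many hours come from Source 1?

750

Use suppliers in increasing cost order.
Source G at 4.0: take all 500 hours ; 750 still needed.
Take 750 from Source 1 at 8.0 to finish.
Source Z, Source X, Source H: unused.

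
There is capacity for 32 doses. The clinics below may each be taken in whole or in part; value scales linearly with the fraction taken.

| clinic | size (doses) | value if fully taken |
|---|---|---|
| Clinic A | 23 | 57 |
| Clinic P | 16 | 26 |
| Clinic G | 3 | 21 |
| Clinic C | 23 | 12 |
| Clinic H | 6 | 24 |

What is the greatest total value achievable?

Sort by value density: Clinic G 21/3≈7, Clinic H 24/6≈4, Clinic A 57/23≈2.48, Clinic P 26/16≈1.62, Clinic C 12/23≈0.522.
Clinic G: take in full, 3 doses for value 21 → 29 left.
Clinic H: take in full, 6 doses for value 24 → 23 left.
Take all of Clinic A (23 doses, value 57) → 0 doses left.
Total value = 102.

102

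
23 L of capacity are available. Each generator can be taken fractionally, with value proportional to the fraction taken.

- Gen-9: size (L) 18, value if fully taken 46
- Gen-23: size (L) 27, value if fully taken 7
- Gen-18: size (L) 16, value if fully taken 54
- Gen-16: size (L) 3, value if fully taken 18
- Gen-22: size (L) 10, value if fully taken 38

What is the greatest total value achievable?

Sort by value density: Gen-16 18/3≈6, Gen-22 38/10≈3.8, Gen-18 54/16≈3.38, Gen-9 46/18≈2.56, Gen-23 7/27≈0.259.
All 3 L of Gen-16 fit (value 18) — 20 remain.
Gen-22: take in full, 10 L for value 38 — 10 left.
10 L left: a 10/16 share of Gen-18 gives 54×10/16 = 33.75.
Total value = 89.75.

89.75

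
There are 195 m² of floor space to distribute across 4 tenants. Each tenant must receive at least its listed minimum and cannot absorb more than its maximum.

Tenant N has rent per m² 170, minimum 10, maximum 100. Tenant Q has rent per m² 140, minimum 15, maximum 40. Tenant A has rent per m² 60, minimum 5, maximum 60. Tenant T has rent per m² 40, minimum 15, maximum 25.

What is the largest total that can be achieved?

25600

Meeting every minimum uses 10+15+5+15 = 45 m², leaving 150.
Highest rent per m² first: Tenant N 170 > Tenant Q 140 > Tenant A 60 > Tenant T 40.
Give Tenant N 90 more to hit its cap of 100 — 60 left.
Give Tenant Q 25 more to hit its cap of 40 — 35 left.
Tenant A has room for 55 more but only 35 remain, so it gets 40.
Total = 170×100 + 140×40 + 60×40 + 40×15 = 25600.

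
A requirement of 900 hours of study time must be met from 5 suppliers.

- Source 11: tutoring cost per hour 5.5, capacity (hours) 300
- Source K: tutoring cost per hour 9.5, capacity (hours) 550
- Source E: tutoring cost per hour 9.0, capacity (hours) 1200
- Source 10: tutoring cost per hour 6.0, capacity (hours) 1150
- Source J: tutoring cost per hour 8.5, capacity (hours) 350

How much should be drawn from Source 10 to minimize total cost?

600

Use suppliers in increasing cost order.
Source 11 at 5.5: take all 300 hours → 600 still needed.
Source 10 at 6.0: take 600 of its 1150 → requirement met.
Source J, Source E, Source K: unused.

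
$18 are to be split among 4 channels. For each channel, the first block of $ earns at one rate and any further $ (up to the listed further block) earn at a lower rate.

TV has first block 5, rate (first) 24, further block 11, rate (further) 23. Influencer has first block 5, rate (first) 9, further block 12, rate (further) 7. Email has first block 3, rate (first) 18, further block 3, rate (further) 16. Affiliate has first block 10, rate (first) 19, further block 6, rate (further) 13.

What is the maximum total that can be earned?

Treat each block as its own option and order by rate: TV/first 24 > TV/second 23 > Affiliate/first 19 > Email/first 18 > Email/second 16 > Affiliate/second 13 > Influencer/first 9 > Influencer/second 7.
TV first at 24: fill all 5 ; 13 left.
TV/second (23): +11 ; 2 left.
2 remain; put them into Affiliate first at 19.
Total = 24×5 + 23×11 + 19×2 = 411.

411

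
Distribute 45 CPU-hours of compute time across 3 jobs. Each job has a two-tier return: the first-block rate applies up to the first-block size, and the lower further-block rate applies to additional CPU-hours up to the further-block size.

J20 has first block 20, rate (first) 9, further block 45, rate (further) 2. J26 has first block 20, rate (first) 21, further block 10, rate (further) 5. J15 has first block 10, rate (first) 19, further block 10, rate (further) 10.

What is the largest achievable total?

Rank every tier by rate: J26/tier1 21 > J15/tier1 19 > J15/tier2 10 > J20/tier1 9 > J26/tier2 5 > J20/tier2 2.
Fill J26 tier1 block (20 at 21) ; 25 left.
J15/tier1 (19): +10 ; 15 left.
J15/tier2 (10): +10 ; 5 left.
5 remain; put them into J20 tier1 at 9.
Total = 21×20 + 19×10 + 10×10 + 9×5 = 755.

755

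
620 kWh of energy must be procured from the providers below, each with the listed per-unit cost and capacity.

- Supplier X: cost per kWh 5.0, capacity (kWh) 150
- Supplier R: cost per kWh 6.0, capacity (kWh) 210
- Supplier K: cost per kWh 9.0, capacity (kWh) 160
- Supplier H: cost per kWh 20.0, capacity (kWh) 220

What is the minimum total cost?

5450

Use providers in increasing cost order.
Take 150 from Supplier X at 5.0 ; need 470 more.
Take 210 from Supplier R at 6.0 ; need 260 more.
Supplier K at 9.0: take all 160 kWh ; 100 still needed.
Supplier H at 20.0: take 100 of its 220 ; requirement met.
Cost = 150×5.0 + 210×6.0 + 160×9.0 + 100×20.0 = 5450.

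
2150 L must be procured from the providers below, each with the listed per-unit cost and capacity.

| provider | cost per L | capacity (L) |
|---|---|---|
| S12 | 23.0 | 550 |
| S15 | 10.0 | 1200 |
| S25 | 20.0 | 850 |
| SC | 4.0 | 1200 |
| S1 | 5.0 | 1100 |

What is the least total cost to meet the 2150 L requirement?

Use providers in increasing cost order.
SC at 4.0: take all 1200 L — 950 still needed.
S1 (5.0): take the remaining 950 — done.
S15, S25, S12: unused.
Cost = 1200×4.0 + 950×5.0 = 9550.

9550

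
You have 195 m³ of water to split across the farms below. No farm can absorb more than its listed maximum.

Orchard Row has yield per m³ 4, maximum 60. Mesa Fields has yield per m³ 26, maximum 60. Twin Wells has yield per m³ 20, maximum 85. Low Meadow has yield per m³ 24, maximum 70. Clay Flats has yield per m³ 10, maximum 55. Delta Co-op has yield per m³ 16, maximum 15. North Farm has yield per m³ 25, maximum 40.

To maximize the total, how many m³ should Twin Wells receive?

25

Highest yield per m³ first: Mesa Fields 26 > North Farm 25 > Low Meadow 24 > Twin Wells 20 > Delta Co-op 16 > Clay Flats 10 > Orchard Row 4.
Give Mesa Fields 60 to hit its cap of 60 → 135 left.
North Farm takes 40 to reach its cap of 40 → 95 left.
Low Meadow takes 70 to reach its cap of 70 → 25 left.
Twin Wells: +25 (room for 85) → 25. Pool exhausted.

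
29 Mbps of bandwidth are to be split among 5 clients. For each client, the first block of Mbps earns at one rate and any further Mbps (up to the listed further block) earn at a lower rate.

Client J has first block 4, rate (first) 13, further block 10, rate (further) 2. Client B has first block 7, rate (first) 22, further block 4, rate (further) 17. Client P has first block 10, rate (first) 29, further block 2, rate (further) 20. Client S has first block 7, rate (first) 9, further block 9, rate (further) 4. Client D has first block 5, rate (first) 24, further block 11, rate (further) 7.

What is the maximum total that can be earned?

685

Order all 10 blocks by rate: Client P/T1 29 > Client D/T1 24 > Client B/T1 22 > Client P/T2 20 > Client B/T2 17 > Client J/T1 13 > Client S/T1 9 > Client D/T2 7 > Client S/T2 4 > Client J/T2 2.
Fill Client P T1 block (10 at 29) ; 19 left.
Client D/T1 (24): +5 ; 14 left.
Client B/T1 (22): +7 ; 7 left.
Fill Client P T2 block (2 at 20) ; 5 left.
Client B T2 at 17: fill all 4 ; 1 left.
Client J T1 at 13: only 1 left, fill 1.
Total = 29×10 + 24×5 + 22×7 + 20×2 + 17×4 + 13×1 = 685.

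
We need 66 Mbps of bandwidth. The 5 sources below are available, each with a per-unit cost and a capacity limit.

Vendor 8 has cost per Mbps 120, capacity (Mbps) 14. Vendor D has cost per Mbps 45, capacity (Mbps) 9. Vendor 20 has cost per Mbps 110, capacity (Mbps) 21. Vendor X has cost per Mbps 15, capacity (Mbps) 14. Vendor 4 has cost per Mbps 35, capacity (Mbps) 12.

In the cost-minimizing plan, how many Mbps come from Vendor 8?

Fill from the cheapest source first.
Vendor X at 15: take all 14 Mbps — 52 still needed.
Vendor 4 (35): use full 12 — 40 Mbps to go.
Vendor D at 45: take all 9 Mbps — 31 still needed.
Take 21 from Vendor 20 at 110 — need 10 more.
Vendor 8 at 120: take 10 of its 14 — requirement met.

10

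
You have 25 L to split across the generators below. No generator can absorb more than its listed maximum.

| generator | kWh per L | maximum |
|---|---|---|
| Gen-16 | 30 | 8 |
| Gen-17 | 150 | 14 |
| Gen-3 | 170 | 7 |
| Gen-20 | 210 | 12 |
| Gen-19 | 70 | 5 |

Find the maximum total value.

Highest kWh per L first: Gen-20 210 > Gen-3 170 > Gen-17 150 > Gen-19 70 > Gen-16 30.
Gen-20 takes 12 to reach its cap of 12 ; 13 left.
Gen-3: +7 to 7 (cap) ; 6 left.
Only 6 left; Gen-17 takes them to reach 6.
Total = 150×6 + 170×7 + 210×12 = 4610.

4610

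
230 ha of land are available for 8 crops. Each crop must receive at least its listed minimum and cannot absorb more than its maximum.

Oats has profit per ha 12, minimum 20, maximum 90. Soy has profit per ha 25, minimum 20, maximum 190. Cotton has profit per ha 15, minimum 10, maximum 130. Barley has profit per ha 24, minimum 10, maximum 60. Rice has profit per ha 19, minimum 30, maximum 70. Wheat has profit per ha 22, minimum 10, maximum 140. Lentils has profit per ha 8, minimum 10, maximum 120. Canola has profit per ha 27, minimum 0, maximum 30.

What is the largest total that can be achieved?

5060

Meeting every minimum uses 20+20+10+10+30+10+10+0 = 110 ha, leaving 120.
Rank by profit per ha: Canola 27 > Soy 25 > Barley 24 > Wheat 22 > Rice 19 > Cotton 15 > Oats 12 > Lentils 8.
Canola takes 30 more to reach its cap of 30 ; 90 left.
Soy: +90 (room for 170) → 110. Pool exhausted.
Total = 12×20 + 25×110 + 15×10 + 24×10 + 19×30 + 22×10 + 8×10 + 27×30 = 5060.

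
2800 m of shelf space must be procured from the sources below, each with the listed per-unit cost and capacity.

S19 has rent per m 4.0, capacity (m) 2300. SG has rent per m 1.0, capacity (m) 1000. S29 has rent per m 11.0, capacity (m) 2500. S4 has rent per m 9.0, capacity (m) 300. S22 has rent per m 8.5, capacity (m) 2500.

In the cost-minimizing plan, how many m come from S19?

Cheapest first:
SG at 1.0: take all 1000 m ; 1800 still needed.
S19 (4.0): take the remaining 1800 ; done.
S22, S4, S29: unused.

1800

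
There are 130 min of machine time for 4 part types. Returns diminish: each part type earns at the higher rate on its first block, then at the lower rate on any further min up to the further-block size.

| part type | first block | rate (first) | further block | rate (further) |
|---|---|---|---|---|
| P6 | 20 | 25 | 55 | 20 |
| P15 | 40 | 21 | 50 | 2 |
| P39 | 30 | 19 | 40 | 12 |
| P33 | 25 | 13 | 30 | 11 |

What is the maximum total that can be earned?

2725

Treat each block as its own option and order by rate: P6/tier1 25 > P15/tier1 21 > P6/tier2 20 > P39/tier1 19 > P33/tier1 13 > P39/tier2 12 > P33/tier2 11 > P15/tier2 2.
P6/tier1 (25): +20 ; 110 left.
Fill P15 tier1 block (40 at 21) ; 70 left.
Fill P6 tier2 block (55 at 20) ; 15 left.
P39 tier1 at 19: only 15 left, fill 15.
Total = 25×20 + 21×40 + 20×55 + 19×15 = 2725.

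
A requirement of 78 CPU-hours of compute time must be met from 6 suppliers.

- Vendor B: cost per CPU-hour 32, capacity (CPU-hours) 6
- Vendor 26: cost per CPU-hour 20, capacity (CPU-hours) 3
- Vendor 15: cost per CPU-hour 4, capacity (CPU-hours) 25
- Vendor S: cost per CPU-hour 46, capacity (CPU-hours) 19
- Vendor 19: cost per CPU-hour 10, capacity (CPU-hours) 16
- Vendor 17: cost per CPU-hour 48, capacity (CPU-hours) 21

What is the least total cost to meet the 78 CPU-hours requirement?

Cheapest first:
Vendor 15 at 4: take all 25 CPU-hours — 53 still needed.
Vendor 19 (10): use full 16 — 37 CPU-hours to go.
Vendor 26 (20): use full 3 — 34 CPU-hours to go.
Vendor B (32): use full 6 — 28 CPU-hours to go.
Take 19 from Vendor S at 46 — need 9 more.
Vendor 17 at 48: take 9 of its 21 — requirement met.
Cost = 25×4 + 16×10 + 3×20 + 6×32 + 19×46 + 9×48 = 1818.

1818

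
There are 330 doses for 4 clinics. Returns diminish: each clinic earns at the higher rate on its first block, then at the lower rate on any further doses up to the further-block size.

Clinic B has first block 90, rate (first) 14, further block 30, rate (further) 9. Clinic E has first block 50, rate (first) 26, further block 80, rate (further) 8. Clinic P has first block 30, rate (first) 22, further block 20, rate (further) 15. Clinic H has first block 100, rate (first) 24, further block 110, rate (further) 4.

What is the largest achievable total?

Rank every tier by rate: Clinic E/tier1 26 > Clinic H/tier1 24 > Clinic P/tier1 22 > Clinic P/tier2 15 > Clinic B/tier1 14 > Clinic B/tier2 9 > Clinic E/tier2 8 > Clinic H/tier2 4.
Clinic E tier1 at 26: fill all 50 ; 280 left.
Clinic H tier1 at 24: fill all 100 ; 180 left.
Clinic P tier1 at 22: fill all 30 ; 150 left.
Clinic P tier2 at 15: fill all 20 ; 130 left.
Fill Clinic B tier1 block (90 at 14) ; 40 left.
Fill Clinic B tier2 block (30 at 9) ; 10 left.
Clinic E tier2 at 8: only 10 left, fill 10.
Total = 26×50 + 24×100 + 22×30 + 15×20 + 14×90 + 9×30 + 8×10 = 6270.

6270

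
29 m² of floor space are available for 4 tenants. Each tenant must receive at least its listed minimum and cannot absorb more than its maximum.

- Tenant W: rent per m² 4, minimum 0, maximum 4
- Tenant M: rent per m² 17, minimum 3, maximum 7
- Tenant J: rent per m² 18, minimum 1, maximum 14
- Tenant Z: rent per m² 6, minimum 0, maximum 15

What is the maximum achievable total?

419

Meeting every minimum uses 0+3+1+0 = 4 m², leaving 25.
Order the tenants by rent per m²: Tenant J 18 > Tenant M 17 > Tenant Z 6 > Tenant W 4.
Tenant J takes 13 more to reach its cap of 14 ; 12 left.
Tenant M takes 4 more to reach its cap of 7 ; 8 left.
Only 8 left; Tenant Z takes them to reach 8.
Total = 17×7 + 18×14 + 6×8 = 419.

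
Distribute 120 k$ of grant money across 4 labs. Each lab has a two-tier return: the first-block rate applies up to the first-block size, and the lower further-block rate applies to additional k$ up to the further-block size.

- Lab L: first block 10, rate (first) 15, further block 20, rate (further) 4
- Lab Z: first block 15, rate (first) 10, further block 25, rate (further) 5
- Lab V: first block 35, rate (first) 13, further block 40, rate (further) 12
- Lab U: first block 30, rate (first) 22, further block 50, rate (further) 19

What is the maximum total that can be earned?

Rank every tier by rate: Lab U/tier1 22 > Lab U/tier2 19 > Lab L/tier1 15 > Lab V/tier1 13 > Lab V/tier2 12 > Lab Z/tier1 10 > Lab Z/tier2 5 > Lab L/tier2 4.
Fill Lab U tier1 block (30 at 22) ; 90 left.
Lab U tier2 at 19: fill all 50 ; 40 left.
Fill Lab L tier1 block (10 at 15) ; 30 left.
Lab V/tier1: +30 of 35 at 13; pool empty.
Total = 22×30 + 19×50 + 15×10 + 13×30 = 2150.

2150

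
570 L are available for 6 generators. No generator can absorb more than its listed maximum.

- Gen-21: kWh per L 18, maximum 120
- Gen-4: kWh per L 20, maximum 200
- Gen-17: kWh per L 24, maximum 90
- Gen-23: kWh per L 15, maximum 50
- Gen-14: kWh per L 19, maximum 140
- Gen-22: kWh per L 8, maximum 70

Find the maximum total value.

11280

Highest kWh per L first: Gen-17 24 > Gen-4 20 > Gen-14 19 > Gen-21 18 > Gen-23 15 > Gen-22 8.
Gen-17: +90 to 90 (cap) — 480 left.
Give Gen-4 200 to hit its cap of 200 — 280 left.
Gen-14 takes 140 to reach its cap of 140 — 140 left.
Gen-21 takes 120 to reach its cap of 120 — 20 left.
Only 20 left; Gen-23 takes them to reach 20.
Total = 18×120 + 20×200 + 24×90 + 15×20 + 19×140 = 11280.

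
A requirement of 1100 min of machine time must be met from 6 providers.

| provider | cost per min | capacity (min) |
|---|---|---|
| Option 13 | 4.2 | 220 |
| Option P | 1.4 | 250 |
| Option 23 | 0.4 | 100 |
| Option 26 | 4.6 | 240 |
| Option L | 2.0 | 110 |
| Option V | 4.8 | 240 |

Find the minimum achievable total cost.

Use providers in increasing cost order.
Option 23 at 0.4: take all 100 min ; 1000 still needed.
Take 250 from Option P at 1.4 ; need 750 more.
Option L (2.0): use full 110 ; 640 min to go.
Option 13 at 4.2: take all 220 min ; 420 still needed.
Take 240 from Option 26 at 4.6 ; need 180 more.
Option V (4.8): take the remaining 180 ; done.
Cost = 100×0.4 + 250×1.4 + 110×2.0 + 220×4.2 + 240×4.6 + 180×4.8 = 3502.

3502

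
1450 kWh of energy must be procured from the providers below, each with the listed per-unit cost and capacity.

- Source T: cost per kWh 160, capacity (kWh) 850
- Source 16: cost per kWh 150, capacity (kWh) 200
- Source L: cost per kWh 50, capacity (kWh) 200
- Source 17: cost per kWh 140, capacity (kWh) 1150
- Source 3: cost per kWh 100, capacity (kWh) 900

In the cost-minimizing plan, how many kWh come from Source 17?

350

Fill from the cheapest provider first.
Source L (50): use full 200 — 1250 kWh to go.
Source 3 (100): use full 900 — 350 kWh to go.
Take 350 from Source 17 at 140 to finish.
Source 16, Source T: unused.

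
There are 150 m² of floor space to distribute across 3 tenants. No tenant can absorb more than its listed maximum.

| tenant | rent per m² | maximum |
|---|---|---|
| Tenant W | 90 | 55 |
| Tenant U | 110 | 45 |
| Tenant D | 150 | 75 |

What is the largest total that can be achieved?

Order the tenants by rent per m²: Tenant D 150 > Tenant U 110 > Tenant W 90.
Give Tenant D 75 to hit its cap of 75 → 75 left.
Tenant U: +45 to 45 (cap) → 30 left.
Only 30 left; Tenant W takes them to reach 30.
Total = 90×30 + 110×45 + 150×75 = 18900.

18900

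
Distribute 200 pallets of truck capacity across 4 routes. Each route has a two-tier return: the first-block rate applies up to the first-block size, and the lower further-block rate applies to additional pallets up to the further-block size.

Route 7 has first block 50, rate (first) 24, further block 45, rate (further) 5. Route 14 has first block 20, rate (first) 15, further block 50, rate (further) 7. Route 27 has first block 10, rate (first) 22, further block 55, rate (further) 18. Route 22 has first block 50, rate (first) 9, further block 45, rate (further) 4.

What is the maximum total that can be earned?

3265

Rank every tier by rate: Route 7/T1 24 > Route 27/T1 22 > Route 27/T2 18 > Route 14/T1 15 > Route 22/T1 9 > Route 14/T2 7 > Route 7/T2 5 > Route 22/T2 4.
Route 7/T1 (24): +50 — 150 left.
Route 27/T1 (22): +10 — 140 left.
Route 27 T2 at 18: fill all 55 — 85 left.
Route 14/T1 (15): +20 — 65 left.
Fill Route 22 T1 block (50 at 9) — 15 left.
15 remain; put them into Route 14 T2 at 7.
Total = 24×50 + 22×10 + 18×55 + 15×20 + 9×50 + 7×15 = 3265.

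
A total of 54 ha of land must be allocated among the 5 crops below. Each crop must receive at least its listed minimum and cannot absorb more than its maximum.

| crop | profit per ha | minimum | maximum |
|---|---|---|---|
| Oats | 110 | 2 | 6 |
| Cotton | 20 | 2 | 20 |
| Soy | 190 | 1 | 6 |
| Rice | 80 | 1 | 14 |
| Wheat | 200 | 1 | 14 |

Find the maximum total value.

Meeting every minimum uses 2+2+1+1+1 = 7 ha, leaving 47.
Order the crops by profit per ha: Wheat 200 > Soy 190 > Oats 110 > Rice 80 > Cotton 20.
Wheat takes 13 more to reach its cap of 14 → 34 left.
Give Soy 5 more to hit its cap of 6 → 29 left.
Oats takes 4 more to reach its cap of 6 → 25 left.
Rice takes 13 more to reach its cap of 14 → 12 left.
Cotton has room for 18 more but only 12 remain, so it gets 14.
Total = 110×6 + 20×14 + 190×6 + 80×14 + 200×14 = 6000.

6000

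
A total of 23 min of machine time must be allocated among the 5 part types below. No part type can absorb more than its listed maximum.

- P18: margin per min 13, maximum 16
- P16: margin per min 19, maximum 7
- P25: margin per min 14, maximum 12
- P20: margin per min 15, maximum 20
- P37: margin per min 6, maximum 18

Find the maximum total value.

373

Rank by margin per min: P16 19 > P20 15 > P25 14 > P18 13 > P37 6.
P16 takes 7 to reach its cap of 7 → 16 left.
P20: +16 (room for 20) → 16. Pool exhausted.
Total = 19×7 + 15×16 = 373.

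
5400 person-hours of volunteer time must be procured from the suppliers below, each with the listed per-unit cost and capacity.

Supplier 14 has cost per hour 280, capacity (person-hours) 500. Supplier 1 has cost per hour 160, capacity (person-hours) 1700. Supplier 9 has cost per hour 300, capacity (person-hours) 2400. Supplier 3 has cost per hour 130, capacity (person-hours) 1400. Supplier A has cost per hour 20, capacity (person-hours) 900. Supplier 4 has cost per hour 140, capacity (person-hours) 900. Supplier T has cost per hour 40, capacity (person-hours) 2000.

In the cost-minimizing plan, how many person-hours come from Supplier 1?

200

Use suppliers in increasing cost order.
Take 900 from Supplier A at 20 → need 4500 more.
Take 2000 from Supplier T at 40 → need 2500 more.
Supplier 3 (130): use full 1400 → 1100 person-hours to go.
Supplier 4 (140): use full 900 → 200 person-hours to go.
Supplier 1 (160): take the remaining 200 → done.
Supplier 14, Supplier 9: unused.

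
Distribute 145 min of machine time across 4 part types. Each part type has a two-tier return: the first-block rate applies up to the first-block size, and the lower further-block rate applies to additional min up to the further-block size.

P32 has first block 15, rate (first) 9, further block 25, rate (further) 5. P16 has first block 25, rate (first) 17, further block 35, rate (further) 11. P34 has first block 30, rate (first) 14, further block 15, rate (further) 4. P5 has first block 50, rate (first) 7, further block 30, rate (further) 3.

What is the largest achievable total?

1645

Order all 8 blocks by rate: P16/first 17 > P34/first 14 > P16/second 11 > P32/first 9 > P5/first 7 > P32/second 5 > P34/second 4 > P5/second 3.
P16 first at 17: fill all 25 — 120 left.
Fill P34 first block (30 at 14) — 90 left.
P16 second at 11: fill all 35 — 55 left.
Fill P32 first block (15 at 9) — 40 left.
40 remain; put them into P5 first at 7.
Total = 17×25 + 14×30 + 11×35 + 9×15 + 7×40 = 1645.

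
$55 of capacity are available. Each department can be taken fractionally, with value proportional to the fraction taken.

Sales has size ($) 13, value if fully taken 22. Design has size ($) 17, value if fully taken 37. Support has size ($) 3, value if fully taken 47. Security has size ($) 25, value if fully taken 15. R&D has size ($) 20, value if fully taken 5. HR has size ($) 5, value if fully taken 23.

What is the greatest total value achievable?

139.2

Sort by value density: Support 47/3≈15.7, HR 23/5≈4.6, Design 37/17≈2.18, Sales 22/13≈1.69, Security 15/25≈0.6, R&D 5/20≈0.25.
Support: take in full, 3 $ for value 47 — 52 left.
Take all of HR (5 $, value 23) — 47 $ left.
Design: take in full, 17 $ for value 37 — 30 left.
Sales: take in full, 13 $ for value 22 — 17 left.
17 $ left: a 17/25 share of Security gives 15×17/25 = 10.2.
Total value = 139.2.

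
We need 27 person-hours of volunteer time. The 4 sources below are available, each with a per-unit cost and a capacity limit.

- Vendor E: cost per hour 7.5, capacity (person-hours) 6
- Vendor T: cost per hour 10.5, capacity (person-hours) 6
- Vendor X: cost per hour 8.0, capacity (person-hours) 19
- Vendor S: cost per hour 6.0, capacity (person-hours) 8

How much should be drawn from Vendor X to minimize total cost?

13

Use sources in increasing cost order.
Vendor S (6.0): use full 8 — 19 person-hours to go.
Take 6 from Vendor E at 7.5 — need 13 more.
Vendor X at 8.0: take 13 of its 19 — requirement met.
Vendor T: unused.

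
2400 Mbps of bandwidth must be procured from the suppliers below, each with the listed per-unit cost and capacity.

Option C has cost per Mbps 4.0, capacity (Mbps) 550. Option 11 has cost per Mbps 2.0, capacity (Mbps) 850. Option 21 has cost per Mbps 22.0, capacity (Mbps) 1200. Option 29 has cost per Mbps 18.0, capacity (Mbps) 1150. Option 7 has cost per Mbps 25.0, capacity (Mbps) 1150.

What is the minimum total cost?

21900

Use suppliers in increasing cost order.
Option 11 (2.0): use full 850 — 1550 Mbps to go.
Option C at 4.0: take all 550 Mbps — 1000 still needed.
Option 29 (18.0): take the remaining 1000 — done.
Option 21, Option 7: unused.
Cost = 850×2.0 + 550×4.0 + 1000×18.0 = 21900.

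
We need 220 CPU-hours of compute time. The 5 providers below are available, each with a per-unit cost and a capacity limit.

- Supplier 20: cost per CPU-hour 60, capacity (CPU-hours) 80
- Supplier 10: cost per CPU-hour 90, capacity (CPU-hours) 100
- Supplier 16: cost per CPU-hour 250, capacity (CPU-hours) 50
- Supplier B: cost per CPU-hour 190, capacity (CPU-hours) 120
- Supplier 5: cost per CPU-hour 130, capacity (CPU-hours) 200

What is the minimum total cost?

Use providers in increasing cost order.
Supplier 20 (60): use full 80 — 140 CPU-hours to go.
Supplier 10 at 90: take all 100 CPU-hours — 40 still needed.
Take 40 from Supplier 5 at 130 to finish.
Supplier B, Supplier 16: unused.
Cost = 80×60 + 100×90 + 40×130 = 19000.

19000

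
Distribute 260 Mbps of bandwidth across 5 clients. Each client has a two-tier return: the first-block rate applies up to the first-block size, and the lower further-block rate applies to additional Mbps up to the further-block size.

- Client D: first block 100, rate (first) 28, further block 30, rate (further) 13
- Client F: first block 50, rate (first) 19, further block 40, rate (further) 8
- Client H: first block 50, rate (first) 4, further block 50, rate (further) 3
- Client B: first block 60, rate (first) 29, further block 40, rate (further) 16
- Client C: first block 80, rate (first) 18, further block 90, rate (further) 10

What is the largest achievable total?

Rank every tier by rate: Client B/T1 29 > Client D/T1 28 > Client F/T1 19 > Client C/T1 18 > Client B/T2 16 > Client D/T2 13 > Client C/T2 10 > Client F/T2 8 > Client H/T1 4 > Client H/T2 3.
Fill Client B T1 block (60 at 29) → 200 left.
Fill Client D T1 block (100 at 28) → 100 left.
Fill Client F T1 block (50 at 19) → 50 left.
Client C/T1: +50 of 80 at 18; pool empty.
Total = 29×60 + 28×100 + 19×50 + 18×50 = 6390.

6390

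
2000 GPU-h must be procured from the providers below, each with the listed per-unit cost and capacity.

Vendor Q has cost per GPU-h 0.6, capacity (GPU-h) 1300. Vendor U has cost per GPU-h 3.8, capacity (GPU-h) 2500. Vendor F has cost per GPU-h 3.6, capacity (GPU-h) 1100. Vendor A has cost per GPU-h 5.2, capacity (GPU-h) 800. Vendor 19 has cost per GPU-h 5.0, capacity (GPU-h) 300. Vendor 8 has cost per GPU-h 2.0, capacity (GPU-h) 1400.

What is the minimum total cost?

2180

Use providers in increasing cost order.
Vendor Q at 0.6: take all 1300 GPU-h ; 700 still needed.
Vendor 8 (2.0): take the remaining 700 ; done.
Vendor F, Vendor U, Vendor 19, Vendor A: unused.
Cost = 1300×0.6 + 700×2.0 = 2180.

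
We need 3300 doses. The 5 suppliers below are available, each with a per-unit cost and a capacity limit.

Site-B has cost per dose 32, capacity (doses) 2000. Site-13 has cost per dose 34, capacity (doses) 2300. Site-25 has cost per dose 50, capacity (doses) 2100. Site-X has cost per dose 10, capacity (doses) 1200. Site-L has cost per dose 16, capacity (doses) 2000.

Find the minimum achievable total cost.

Fill from the cheapest supplier first.
Site-X at 10: take all 1200 doses → 2100 still needed.
Take 2000 from Site-L at 16 → need 100 more.
Take 100 from Site-B at 32 to finish.
Site-13, Site-25: unused.
Cost = 1200×10 + 2000×16 + 100×32 = 47200.

47200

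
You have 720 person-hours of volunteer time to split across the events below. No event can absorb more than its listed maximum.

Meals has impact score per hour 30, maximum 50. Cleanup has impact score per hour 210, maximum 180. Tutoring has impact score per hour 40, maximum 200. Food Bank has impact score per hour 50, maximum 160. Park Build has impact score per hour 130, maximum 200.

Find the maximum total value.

79000

Order the events by impact score per hour: Cleanup 210 > Park Build 130 > Food Bank 50 > Tutoring 40 > Meals 30.
Give Cleanup 180 to hit its cap of 180 ; 540 left.
Give Park Build 200 to hit its cap of 200 ; 340 left.
Food Bank takes 160 to reach its cap of 160 ; 180 left.
Tutoring has room for 200 but only 180 remain, so it gets 180.
Total = 210×180 + 40×180 + 50×160 + 130×200 = 79000.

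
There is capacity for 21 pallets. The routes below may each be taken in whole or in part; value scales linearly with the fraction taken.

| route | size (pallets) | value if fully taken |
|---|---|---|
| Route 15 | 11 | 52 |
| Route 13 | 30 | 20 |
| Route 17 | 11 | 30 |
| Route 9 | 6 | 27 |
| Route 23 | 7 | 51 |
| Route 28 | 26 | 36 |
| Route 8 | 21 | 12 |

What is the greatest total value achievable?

116.5

Sort by value density: Route 23 51/7≈7.29, Route 15 52/11≈4.73, Route 9 27/6≈4.5, Route 17 30/11≈2.73, Route 28 36/26≈1.38, Route 13 20/30≈0.667, Route 8 12/21≈0.571.
All 7 pallets of Route 23 fit (value 51) → 14 remain.
Route 15: take in full, 11 pallets for value 52 → 3 left.
Fill the last 3 pallets with part of Route 9: 3/6 of it earns 13.5.
Total value = 116.5.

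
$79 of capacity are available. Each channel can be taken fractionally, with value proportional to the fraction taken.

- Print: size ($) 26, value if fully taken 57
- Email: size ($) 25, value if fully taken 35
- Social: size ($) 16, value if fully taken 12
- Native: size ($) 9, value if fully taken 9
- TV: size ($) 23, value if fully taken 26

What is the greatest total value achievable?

123

Best value per unit of size first: Print 57/26≈2.19, Email 35/25≈1.4, TV 26/23≈1.13, Native 9/9≈1, Social 12/16≈0.75.
Print: take in full, 26 $ for value 57 ; 53 left.
Email: take in full, 25 $ for value 35 ; 28 left.
Take all of TV (23 $, value 26) ; 5 $ left.
5 $ left: a 5/9 share of Native gives 9×5/9 = 5.
Total value = 123.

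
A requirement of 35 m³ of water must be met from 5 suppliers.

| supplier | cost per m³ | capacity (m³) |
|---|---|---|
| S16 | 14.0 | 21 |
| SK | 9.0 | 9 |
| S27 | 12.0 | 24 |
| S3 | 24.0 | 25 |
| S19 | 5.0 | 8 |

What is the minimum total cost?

Cheapest first:
Take 8 from S19 at 5.0 → need 27 more.
SK (9.0): use full 9 → 18 m³ to go.
Take 18 from S27 at 12.0 to finish.
S16, S3: unused.
Cost = 8×5.0 + 9×9.0 + 18×12.0 = 337.

337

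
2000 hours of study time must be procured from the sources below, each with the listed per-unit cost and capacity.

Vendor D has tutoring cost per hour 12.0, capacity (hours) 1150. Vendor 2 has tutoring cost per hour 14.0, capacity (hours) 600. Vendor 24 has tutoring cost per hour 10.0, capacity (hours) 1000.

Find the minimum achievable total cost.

22000

Cheapest first:
Vendor 24 at 10.0: take all 1000 hours — 1000 still needed.
Vendor D at 12.0: take 1000 of its 1150 — requirement met.
Vendor 2: unused.
Cost = 1000×10.0 + 1000×12.0 = 22000.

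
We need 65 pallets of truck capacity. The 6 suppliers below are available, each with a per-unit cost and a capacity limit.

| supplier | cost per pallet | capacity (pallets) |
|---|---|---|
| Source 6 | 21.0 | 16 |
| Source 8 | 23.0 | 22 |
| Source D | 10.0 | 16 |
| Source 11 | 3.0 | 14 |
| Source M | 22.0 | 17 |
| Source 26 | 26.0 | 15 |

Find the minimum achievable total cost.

958

Cheapest first:
Take 14 from Source 11 at 3.0 — need 51 more.
Source D at 10.0: take all 16 pallets — 35 still needed.
Source 6 at 21.0: take all 16 pallets — 19 still needed.
Take 17 from Source M at 22.0 — need 2 more.
Source 8 (23.0): take the remaining 2 — done.
Source 26: unused.
Cost = 14×3.0 + 16×10.0 + 16×21.0 + 17×22.0 + 2×23.0 = 958.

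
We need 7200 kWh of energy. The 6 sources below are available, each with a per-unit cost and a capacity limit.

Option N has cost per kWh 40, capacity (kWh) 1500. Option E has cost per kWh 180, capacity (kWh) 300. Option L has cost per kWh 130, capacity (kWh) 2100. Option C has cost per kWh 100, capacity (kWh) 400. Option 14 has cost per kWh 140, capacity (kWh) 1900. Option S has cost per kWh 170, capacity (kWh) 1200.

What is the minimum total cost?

Cheapest first:
Take 1500 from Option N at 40 → need 5700 more.
Option C at 100: take all 400 kWh → 5300 still needed.
Take 2100 from Option L at 130 → need 3200 more.
Option 14 (140): use full 1900 → 1300 kWh to go.
Take 1200 from Option S at 170 → need 100 more.
Take 100 from Option E at 180 to finish.
Cost = 1500×40 + 400×100 + 2100×130 + 1900×140 + 1200×170 + 100×180 = 861000.

861000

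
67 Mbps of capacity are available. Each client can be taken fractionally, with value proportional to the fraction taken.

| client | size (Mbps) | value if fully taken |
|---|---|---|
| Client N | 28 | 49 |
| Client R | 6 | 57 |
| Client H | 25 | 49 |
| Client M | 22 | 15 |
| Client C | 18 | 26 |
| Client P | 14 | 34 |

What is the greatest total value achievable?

Sort by value density: Client R 57/6≈9.5, Client P 34/14≈2.43, Client H 49/25≈1.96, Client N 49/28≈1.75, Client C 26/18≈1.44, Client M 15/22≈0.682.
Take all of Client R (6 Mbps, value 57) — 61 Mbps left.
All 14 Mbps of Client P fit (value 34) — 47 remain.
All 25 Mbps of Client H fit (value 49) — 22 remain.
Fill the last 22 Mbps with part of Client N: 22/28 of it earns 38.5.
Total value = 178.5.

178.5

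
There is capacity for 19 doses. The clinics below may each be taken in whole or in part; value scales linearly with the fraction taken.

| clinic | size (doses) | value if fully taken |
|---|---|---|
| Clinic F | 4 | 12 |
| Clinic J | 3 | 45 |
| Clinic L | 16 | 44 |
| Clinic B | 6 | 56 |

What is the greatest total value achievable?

Best value per unit of size first: Clinic J 45/3≈15, Clinic B 56/6≈9.33, Clinic F 12/4≈3, Clinic L 44/16≈2.75.
All 3 doses of Clinic J fit (value 45) ; 16 remain.
Clinic B: take in full, 6 doses for value 56 ; 10 left.
Clinic F: take in full, 4 doses for value 12 ; 6 left.
Only 6 doses remain; take 6/16 of Clinic L for value 44×6/16 = 16.5.
Total value = 129.5.

129.5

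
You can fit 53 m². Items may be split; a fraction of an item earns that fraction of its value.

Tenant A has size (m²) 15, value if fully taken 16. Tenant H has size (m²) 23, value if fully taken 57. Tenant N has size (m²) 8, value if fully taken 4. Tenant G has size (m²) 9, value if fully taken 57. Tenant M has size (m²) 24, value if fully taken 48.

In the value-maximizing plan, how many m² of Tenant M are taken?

21

Best value per unit of size first: Tenant G 57/9≈6.33, Tenant H 57/23≈2.48, Tenant M 48/24≈2, Tenant A 16/15≈1.07, Tenant N 4/8≈0.5.
Tenant G: take in full, 9 m² for value 57 ; 44 left.
Tenant H: take in full, 23 m² for value 57 ; 21 left.
Only 21 m² remain; take 21/24 of Tenant M for value 48×21/24 = 42.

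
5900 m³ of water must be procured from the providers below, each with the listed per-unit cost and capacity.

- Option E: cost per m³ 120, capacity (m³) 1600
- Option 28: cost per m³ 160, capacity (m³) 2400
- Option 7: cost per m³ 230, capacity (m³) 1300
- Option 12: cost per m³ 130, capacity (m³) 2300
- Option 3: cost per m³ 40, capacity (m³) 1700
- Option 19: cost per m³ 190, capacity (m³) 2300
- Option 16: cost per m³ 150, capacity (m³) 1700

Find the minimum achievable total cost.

Use providers in increasing cost order.
Take 1700 from Option 3 at 40 — need 4200 more.
Take 1600 from Option E at 120 — need 2600 more.
Option 12 (130): use full 2300 — 300 m³ to go.
Option 16 (150): take the remaining 300 — done.
Option 28, Option 19, Option 7: unused.
Cost = 1700×40 + 1600×120 + 2300×130 + 300×150 = 604000.

604000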